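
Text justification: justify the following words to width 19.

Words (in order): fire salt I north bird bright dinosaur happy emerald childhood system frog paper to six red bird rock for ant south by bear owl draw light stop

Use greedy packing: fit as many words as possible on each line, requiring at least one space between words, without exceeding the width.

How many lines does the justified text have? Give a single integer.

Answer: 9

Derivation:
Line 1: ['fire', 'salt', 'I', 'north'] (min_width=17, slack=2)
Line 2: ['bird', 'bright'] (min_width=11, slack=8)
Line 3: ['dinosaur', 'happy'] (min_width=14, slack=5)
Line 4: ['emerald', 'childhood'] (min_width=17, slack=2)
Line 5: ['system', 'frog', 'paper'] (min_width=17, slack=2)
Line 6: ['to', 'six', 'red', 'bird'] (min_width=15, slack=4)
Line 7: ['rock', 'for', 'ant', 'south'] (min_width=18, slack=1)
Line 8: ['by', 'bear', 'owl', 'draw'] (min_width=16, slack=3)
Line 9: ['light', 'stop'] (min_width=10, slack=9)
Total lines: 9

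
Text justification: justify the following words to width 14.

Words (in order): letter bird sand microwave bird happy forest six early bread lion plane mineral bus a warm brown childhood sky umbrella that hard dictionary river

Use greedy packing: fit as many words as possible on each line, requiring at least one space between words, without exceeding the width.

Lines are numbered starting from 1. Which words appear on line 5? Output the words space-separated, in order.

Answer: early bread

Derivation:
Line 1: ['letter', 'bird'] (min_width=11, slack=3)
Line 2: ['sand', 'microwave'] (min_width=14, slack=0)
Line 3: ['bird', 'happy'] (min_width=10, slack=4)
Line 4: ['forest', 'six'] (min_width=10, slack=4)
Line 5: ['early', 'bread'] (min_width=11, slack=3)
Line 6: ['lion', 'plane'] (min_width=10, slack=4)
Line 7: ['mineral', 'bus', 'a'] (min_width=13, slack=1)
Line 8: ['warm', 'brown'] (min_width=10, slack=4)
Line 9: ['childhood', 'sky'] (min_width=13, slack=1)
Line 10: ['umbrella', 'that'] (min_width=13, slack=1)
Line 11: ['hard'] (min_width=4, slack=10)
Line 12: ['dictionary'] (min_width=10, slack=4)
Line 13: ['river'] (min_width=5, slack=9)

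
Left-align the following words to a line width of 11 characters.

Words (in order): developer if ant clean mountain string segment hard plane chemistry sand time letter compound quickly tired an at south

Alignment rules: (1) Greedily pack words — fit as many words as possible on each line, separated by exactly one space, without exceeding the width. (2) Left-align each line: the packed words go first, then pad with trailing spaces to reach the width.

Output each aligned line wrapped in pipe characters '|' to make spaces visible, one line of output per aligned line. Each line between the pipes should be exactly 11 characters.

Answer: |developer  |
|if ant     |
|clean      |
|mountain   |
|string     |
|segment    |
|hard plane |
|chemistry  |
|sand time  |
|letter     |
|compound   |
|quickly    |
|tired an at|
|south      |

Derivation:
Line 1: ['developer'] (min_width=9, slack=2)
Line 2: ['if', 'ant'] (min_width=6, slack=5)
Line 3: ['clean'] (min_width=5, slack=6)
Line 4: ['mountain'] (min_width=8, slack=3)
Line 5: ['string'] (min_width=6, slack=5)
Line 6: ['segment'] (min_width=7, slack=4)
Line 7: ['hard', 'plane'] (min_width=10, slack=1)
Line 8: ['chemistry'] (min_width=9, slack=2)
Line 9: ['sand', 'time'] (min_width=9, slack=2)
Line 10: ['letter'] (min_width=6, slack=5)
Line 11: ['compound'] (min_width=8, slack=3)
Line 12: ['quickly'] (min_width=7, slack=4)
Line 13: ['tired', 'an', 'at'] (min_width=11, slack=0)
Line 14: ['south'] (min_width=5, slack=6)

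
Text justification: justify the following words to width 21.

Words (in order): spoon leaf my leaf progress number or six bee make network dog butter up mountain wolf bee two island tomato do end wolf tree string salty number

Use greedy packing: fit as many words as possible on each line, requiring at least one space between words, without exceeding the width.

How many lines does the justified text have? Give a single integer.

Line 1: ['spoon', 'leaf', 'my', 'leaf'] (min_width=18, slack=3)
Line 2: ['progress', 'number', 'or'] (min_width=18, slack=3)
Line 3: ['six', 'bee', 'make', 'network'] (min_width=20, slack=1)
Line 4: ['dog', 'butter', 'up'] (min_width=13, slack=8)
Line 5: ['mountain', 'wolf', 'bee', 'two'] (min_width=21, slack=0)
Line 6: ['island', 'tomato', 'do', 'end'] (min_width=20, slack=1)
Line 7: ['wolf', 'tree', 'string'] (min_width=16, slack=5)
Line 8: ['salty', 'number'] (min_width=12, slack=9)
Total lines: 8

Answer: 8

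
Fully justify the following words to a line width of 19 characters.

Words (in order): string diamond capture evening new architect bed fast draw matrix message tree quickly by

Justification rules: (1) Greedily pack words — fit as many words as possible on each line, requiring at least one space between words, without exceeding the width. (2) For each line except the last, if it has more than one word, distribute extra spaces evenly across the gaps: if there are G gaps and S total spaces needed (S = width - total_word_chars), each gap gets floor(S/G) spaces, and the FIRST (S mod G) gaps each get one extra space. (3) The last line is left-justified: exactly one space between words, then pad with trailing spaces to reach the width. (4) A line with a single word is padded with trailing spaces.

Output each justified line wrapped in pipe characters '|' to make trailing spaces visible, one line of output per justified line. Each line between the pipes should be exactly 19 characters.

Line 1: ['string', 'diamond'] (min_width=14, slack=5)
Line 2: ['capture', 'evening', 'new'] (min_width=19, slack=0)
Line 3: ['architect', 'bed', 'fast'] (min_width=18, slack=1)
Line 4: ['draw', 'matrix', 'message'] (min_width=19, slack=0)
Line 5: ['tree', 'quickly', 'by'] (min_width=15, slack=4)

Answer: |string      diamond|
|capture evening new|
|architect  bed fast|
|draw matrix message|
|tree quickly by    |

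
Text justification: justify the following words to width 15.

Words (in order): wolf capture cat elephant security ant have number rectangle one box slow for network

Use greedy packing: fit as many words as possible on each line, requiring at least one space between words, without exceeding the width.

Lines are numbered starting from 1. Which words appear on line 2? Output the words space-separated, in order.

Answer: cat elephant

Derivation:
Line 1: ['wolf', 'capture'] (min_width=12, slack=3)
Line 2: ['cat', 'elephant'] (min_width=12, slack=3)
Line 3: ['security', 'ant'] (min_width=12, slack=3)
Line 4: ['have', 'number'] (min_width=11, slack=4)
Line 5: ['rectangle', 'one'] (min_width=13, slack=2)
Line 6: ['box', 'slow', 'for'] (min_width=12, slack=3)
Line 7: ['network'] (min_width=7, slack=8)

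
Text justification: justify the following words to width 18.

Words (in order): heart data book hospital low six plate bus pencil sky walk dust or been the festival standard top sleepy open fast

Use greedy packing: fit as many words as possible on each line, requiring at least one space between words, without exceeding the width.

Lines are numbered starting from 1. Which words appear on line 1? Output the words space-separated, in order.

Line 1: ['heart', 'data', 'book'] (min_width=15, slack=3)
Line 2: ['hospital', 'low', 'six'] (min_width=16, slack=2)
Line 3: ['plate', 'bus', 'pencil'] (min_width=16, slack=2)
Line 4: ['sky', 'walk', 'dust', 'or'] (min_width=16, slack=2)
Line 5: ['been', 'the', 'festival'] (min_width=17, slack=1)
Line 6: ['standard', 'top'] (min_width=12, slack=6)
Line 7: ['sleepy', 'open', 'fast'] (min_width=16, slack=2)

Answer: heart data book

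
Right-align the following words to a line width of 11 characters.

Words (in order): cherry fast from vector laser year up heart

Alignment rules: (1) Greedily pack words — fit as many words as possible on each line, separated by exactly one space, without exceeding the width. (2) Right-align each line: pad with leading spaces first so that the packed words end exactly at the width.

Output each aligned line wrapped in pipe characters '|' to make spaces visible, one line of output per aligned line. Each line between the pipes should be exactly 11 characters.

Line 1: ['cherry', 'fast'] (min_width=11, slack=0)
Line 2: ['from', 'vector'] (min_width=11, slack=0)
Line 3: ['laser', 'year'] (min_width=10, slack=1)
Line 4: ['up', 'heart'] (min_width=8, slack=3)

Answer: |cherry fast|
|from vector|
| laser year|
|   up heart|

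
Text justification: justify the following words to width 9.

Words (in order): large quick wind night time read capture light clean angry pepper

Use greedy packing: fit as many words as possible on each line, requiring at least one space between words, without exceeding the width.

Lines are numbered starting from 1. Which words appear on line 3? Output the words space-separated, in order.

Line 1: ['large'] (min_width=5, slack=4)
Line 2: ['quick'] (min_width=5, slack=4)
Line 3: ['wind'] (min_width=4, slack=5)
Line 4: ['night'] (min_width=5, slack=4)
Line 5: ['time', 'read'] (min_width=9, slack=0)
Line 6: ['capture'] (min_width=7, slack=2)
Line 7: ['light'] (min_width=5, slack=4)
Line 8: ['clean'] (min_width=5, slack=4)
Line 9: ['angry'] (min_width=5, slack=4)
Line 10: ['pepper'] (min_width=6, slack=3)

Answer: wind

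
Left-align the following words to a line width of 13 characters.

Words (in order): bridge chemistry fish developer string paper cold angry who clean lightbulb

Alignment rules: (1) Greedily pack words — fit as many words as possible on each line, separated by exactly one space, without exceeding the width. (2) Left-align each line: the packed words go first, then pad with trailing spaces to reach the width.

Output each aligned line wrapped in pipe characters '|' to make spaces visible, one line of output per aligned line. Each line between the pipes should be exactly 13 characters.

Line 1: ['bridge'] (min_width=6, slack=7)
Line 2: ['chemistry'] (min_width=9, slack=4)
Line 3: ['fish'] (min_width=4, slack=9)
Line 4: ['developer'] (min_width=9, slack=4)
Line 5: ['string', 'paper'] (min_width=12, slack=1)
Line 6: ['cold', 'angry'] (min_width=10, slack=3)
Line 7: ['who', 'clean'] (min_width=9, slack=4)
Line 8: ['lightbulb'] (min_width=9, slack=4)

Answer: |bridge       |
|chemistry    |
|fish         |
|developer    |
|string paper |
|cold angry   |
|who clean    |
|lightbulb    |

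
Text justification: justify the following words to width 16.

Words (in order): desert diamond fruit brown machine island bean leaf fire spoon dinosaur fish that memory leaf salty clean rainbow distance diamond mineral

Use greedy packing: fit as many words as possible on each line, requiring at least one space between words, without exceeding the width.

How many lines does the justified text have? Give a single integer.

Line 1: ['desert', 'diamond'] (min_width=14, slack=2)
Line 2: ['fruit', 'brown'] (min_width=11, slack=5)
Line 3: ['machine', 'island'] (min_width=14, slack=2)
Line 4: ['bean', 'leaf', 'fire'] (min_width=14, slack=2)
Line 5: ['spoon', 'dinosaur'] (min_width=14, slack=2)
Line 6: ['fish', 'that', 'memory'] (min_width=16, slack=0)
Line 7: ['leaf', 'salty', 'clean'] (min_width=16, slack=0)
Line 8: ['rainbow', 'distance'] (min_width=16, slack=0)
Line 9: ['diamond', 'mineral'] (min_width=15, slack=1)
Total lines: 9

Answer: 9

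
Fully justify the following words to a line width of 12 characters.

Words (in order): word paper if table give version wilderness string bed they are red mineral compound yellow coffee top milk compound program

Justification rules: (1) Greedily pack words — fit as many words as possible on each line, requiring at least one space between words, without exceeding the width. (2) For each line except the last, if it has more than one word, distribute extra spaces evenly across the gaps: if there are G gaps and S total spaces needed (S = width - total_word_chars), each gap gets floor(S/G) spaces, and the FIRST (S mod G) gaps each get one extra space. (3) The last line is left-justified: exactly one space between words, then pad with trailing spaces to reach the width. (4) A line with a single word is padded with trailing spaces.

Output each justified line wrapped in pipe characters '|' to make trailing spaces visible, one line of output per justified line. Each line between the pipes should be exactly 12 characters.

Line 1: ['word', 'paper'] (min_width=10, slack=2)
Line 2: ['if', 'table'] (min_width=8, slack=4)
Line 3: ['give', 'version'] (min_width=12, slack=0)
Line 4: ['wilderness'] (min_width=10, slack=2)
Line 5: ['string', 'bed'] (min_width=10, slack=2)
Line 6: ['they', 'are', 'red'] (min_width=12, slack=0)
Line 7: ['mineral'] (min_width=7, slack=5)
Line 8: ['compound'] (min_width=8, slack=4)
Line 9: ['yellow'] (min_width=6, slack=6)
Line 10: ['coffee', 'top'] (min_width=10, slack=2)
Line 11: ['milk'] (min_width=4, slack=8)
Line 12: ['compound'] (min_width=8, slack=4)
Line 13: ['program'] (min_width=7, slack=5)

Answer: |word   paper|
|if     table|
|give version|
|wilderness  |
|string   bed|
|they are red|
|mineral     |
|compound    |
|yellow      |
|coffee   top|
|milk        |
|compound    |
|program     |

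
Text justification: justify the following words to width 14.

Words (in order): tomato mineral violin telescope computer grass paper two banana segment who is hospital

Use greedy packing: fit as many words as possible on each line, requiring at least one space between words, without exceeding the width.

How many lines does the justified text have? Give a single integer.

Line 1: ['tomato', 'mineral'] (min_width=14, slack=0)
Line 2: ['violin'] (min_width=6, slack=8)
Line 3: ['telescope'] (min_width=9, slack=5)
Line 4: ['computer', 'grass'] (min_width=14, slack=0)
Line 5: ['paper', 'two'] (min_width=9, slack=5)
Line 6: ['banana', 'segment'] (min_width=14, slack=0)
Line 7: ['who', 'is'] (min_width=6, slack=8)
Line 8: ['hospital'] (min_width=8, slack=6)
Total lines: 8

Answer: 8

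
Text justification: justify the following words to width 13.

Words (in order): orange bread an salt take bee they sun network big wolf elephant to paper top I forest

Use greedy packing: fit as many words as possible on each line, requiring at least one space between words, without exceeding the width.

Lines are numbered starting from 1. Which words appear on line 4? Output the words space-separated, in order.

Line 1: ['orange', 'bread'] (min_width=12, slack=1)
Line 2: ['an', 'salt', 'take'] (min_width=12, slack=1)
Line 3: ['bee', 'they', 'sun'] (min_width=12, slack=1)
Line 4: ['network', 'big'] (min_width=11, slack=2)
Line 5: ['wolf', 'elephant'] (min_width=13, slack=0)
Line 6: ['to', 'paper', 'top'] (min_width=12, slack=1)
Line 7: ['I', 'forest'] (min_width=8, slack=5)

Answer: network big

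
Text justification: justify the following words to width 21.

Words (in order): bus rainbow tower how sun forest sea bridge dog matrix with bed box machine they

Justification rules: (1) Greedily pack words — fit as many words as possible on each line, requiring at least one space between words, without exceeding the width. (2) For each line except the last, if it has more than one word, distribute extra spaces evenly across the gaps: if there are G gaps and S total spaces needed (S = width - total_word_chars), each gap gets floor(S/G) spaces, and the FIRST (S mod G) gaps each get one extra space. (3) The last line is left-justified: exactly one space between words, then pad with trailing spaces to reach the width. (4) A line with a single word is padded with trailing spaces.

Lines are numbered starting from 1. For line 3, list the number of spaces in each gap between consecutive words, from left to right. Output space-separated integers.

Answer: 2 2 1

Derivation:
Line 1: ['bus', 'rainbow', 'tower', 'how'] (min_width=21, slack=0)
Line 2: ['sun', 'forest', 'sea', 'bridge'] (min_width=21, slack=0)
Line 3: ['dog', 'matrix', 'with', 'bed'] (min_width=19, slack=2)
Line 4: ['box', 'machine', 'they'] (min_width=16, slack=5)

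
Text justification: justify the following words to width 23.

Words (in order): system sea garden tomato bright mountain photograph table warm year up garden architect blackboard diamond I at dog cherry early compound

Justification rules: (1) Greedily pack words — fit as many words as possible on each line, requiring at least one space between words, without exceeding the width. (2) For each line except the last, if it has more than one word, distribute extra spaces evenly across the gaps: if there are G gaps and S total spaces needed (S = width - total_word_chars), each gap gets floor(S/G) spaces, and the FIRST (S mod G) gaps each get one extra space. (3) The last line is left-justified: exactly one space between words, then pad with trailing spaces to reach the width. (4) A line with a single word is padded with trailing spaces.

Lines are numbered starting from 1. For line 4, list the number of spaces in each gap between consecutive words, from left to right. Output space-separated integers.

Line 1: ['system', 'sea', 'garden'] (min_width=17, slack=6)
Line 2: ['tomato', 'bright', 'mountain'] (min_width=22, slack=1)
Line 3: ['photograph', 'table', 'warm'] (min_width=21, slack=2)
Line 4: ['year', 'up', 'garden'] (min_width=14, slack=9)
Line 5: ['architect', 'blackboard'] (min_width=20, slack=3)
Line 6: ['diamond', 'I', 'at', 'dog', 'cherry'] (min_width=23, slack=0)
Line 7: ['early', 'compound'] (min_width=14, slack=9)

Answer: 6 5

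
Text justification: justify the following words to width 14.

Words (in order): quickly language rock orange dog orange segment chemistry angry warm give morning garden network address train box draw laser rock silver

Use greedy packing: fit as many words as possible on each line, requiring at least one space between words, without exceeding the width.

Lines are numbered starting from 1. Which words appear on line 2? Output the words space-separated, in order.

Line 1: ['quickly'] (min_width=7, slack=7)
Line 2: ['language', 'rock'] (min_width=13, slack=1)
Line 3: ['orange', 'dog'] (min_width=10, slack=4)
Line 4: ['orange', 'segment'] (min_width=14, slack=0)
Line 5: ['chemistry'] (min_width=9, slack=5)
Line 6: ['angry', 'warm'] (min_width=10, slack=4)
Line 7: ['give', 'morning'] (min_width=12, slack=2)
Line 8: ['garden', 'network'] (min_width=14, slack=0)
Line 9: ['address', 'train'] (min_width=13, slack=1)
Line 10: ['box', 'draw', 'laser'] (min_width=14, slack=0)
Line 11: ['rock', 'silver'] (min_width=11, slack=3)

Answer: language rock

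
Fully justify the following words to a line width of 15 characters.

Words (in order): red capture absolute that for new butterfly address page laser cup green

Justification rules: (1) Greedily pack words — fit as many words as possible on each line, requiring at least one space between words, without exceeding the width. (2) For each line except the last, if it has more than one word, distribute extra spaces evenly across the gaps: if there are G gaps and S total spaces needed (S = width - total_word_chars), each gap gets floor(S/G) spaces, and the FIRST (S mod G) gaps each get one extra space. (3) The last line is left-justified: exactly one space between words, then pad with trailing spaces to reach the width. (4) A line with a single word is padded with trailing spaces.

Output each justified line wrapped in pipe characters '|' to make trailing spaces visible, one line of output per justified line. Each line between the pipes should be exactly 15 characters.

Line 1: ['red', 'capture'] (min_width=11, slack=4)
Line 2: ['absolute', 'that'] (min_width=13, slack=2)
Line 3: ['for', 'new'] (min_width=7, slack=8)
Line 4: ['butterfly'] (min_width=9, slack=6)
Line 5: ['address', 'page'] (min_width=12, slack=3)
Line 6: ['laser', 'cup', 'green'] (min_width=15, slack=0)

Answer: |red     capture|
|absolute   that|
|for         new|
|butterfly      |
|address    page|
|laser cup green|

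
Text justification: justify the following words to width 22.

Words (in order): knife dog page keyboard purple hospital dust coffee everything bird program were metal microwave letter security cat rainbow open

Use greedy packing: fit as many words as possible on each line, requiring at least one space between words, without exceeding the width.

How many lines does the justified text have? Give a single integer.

Line 1: ['knife', 'dog', 'page'] (min_width=14, slack=8)
Line 2: ['keyboard', 'purple'] (min_width=15, slack=7)
Line 3: ['hospital', 'dust', 'coffee'] (min_width=20, slack=2)
Line 4: ['everything', 'bird'] (min_width=15, slack=7)
Line 5: ['program', 'were', 'metal'] (min_width=18, slack=4)
Line 6: ['microwave', 'letter'] (min_width=16, slack=6)
Line 7: ['security', 'cat', 'rainbow'] (min_width=20, slack=2)
Line 8: ['open'] (min_width=4, slack=18)
Total lines: 8

Answer: 8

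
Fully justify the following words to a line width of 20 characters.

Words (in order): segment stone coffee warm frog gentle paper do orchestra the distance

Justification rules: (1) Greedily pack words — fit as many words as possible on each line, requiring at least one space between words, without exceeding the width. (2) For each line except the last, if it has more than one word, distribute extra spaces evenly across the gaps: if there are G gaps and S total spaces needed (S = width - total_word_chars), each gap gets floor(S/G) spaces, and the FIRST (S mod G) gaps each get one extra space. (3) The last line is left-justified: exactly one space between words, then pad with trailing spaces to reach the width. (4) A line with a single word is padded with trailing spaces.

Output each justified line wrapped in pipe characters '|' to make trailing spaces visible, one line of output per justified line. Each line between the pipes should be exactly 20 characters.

Answer: |segment stone coffee|
|warm   frog   gentle|
|paper  do  orchestra|
|the distance        |

Derivation:
Line 1: ['segment', 'stone', 'coffee'] (min_width=20, slack=0)
Line 2: ['warm', 'frog', 'gentle'] (min_width=16, slack=4)
Line 3: ['paper', 'do', 'orchestra'] (min_width=18, slack=2)
Line 4: ['the', 'distance'] (min_width=12, slack=8)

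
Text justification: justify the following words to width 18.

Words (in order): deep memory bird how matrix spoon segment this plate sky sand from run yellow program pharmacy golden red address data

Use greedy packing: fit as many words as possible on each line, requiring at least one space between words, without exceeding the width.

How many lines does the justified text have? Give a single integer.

Line 1: ['deep', 'memory', 'bird'] (min_width=16, slack=2)
Line 2: ['how', 'matrix', 'spoon'] (min_width=16, slack=2)
Line 3: ['segment', 'this', 'plate'] (min_width=18, slack=0)
Line 4: ['sky', 'sand', 'from', 'run'] (min_width=17, slack=1)
Line 5: ['yellow', 'program'] (min_width=14, slack=4)
Line 6: ['pharmacy', 'golden'] (min_width=15, slack=3)
Line 7: ['red', 'address', 'data'] (min_width=16, slack=2)
Total lines: 7

Answer: 7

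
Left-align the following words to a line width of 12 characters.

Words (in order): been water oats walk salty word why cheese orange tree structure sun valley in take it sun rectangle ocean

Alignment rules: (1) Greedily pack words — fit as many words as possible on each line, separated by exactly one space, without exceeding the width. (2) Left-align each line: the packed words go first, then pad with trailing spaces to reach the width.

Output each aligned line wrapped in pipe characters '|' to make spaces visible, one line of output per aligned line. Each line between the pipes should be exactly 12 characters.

Line 1: ['been', 'water'] (min_width=10, slack=2)
Line 2: ['oats', 'walk'] (min_width=9, slack=3)
Line 3: ['salty', 'word'] (min_width=10, slack=2)
Line 4: ['why', 'cheese'] (min_width=10, slack=2)
Line 5: ['orange', 'tree'] (min_width=11, slack=1)
Line 6: ['structure'] (min_width=9, slack=3)
Line 7: ['sun', 'valley'] (min_width=10, slack=2)
Line 8: ['in', 'take', 'it'] (min_width=10, slack=2)
Line 9: ['sun'] (min_width=3, slack=9)
Line 10: ['rectangle'] (min_width=9, slack=3)
Line 11: ['ocean'] (min_width=5, slack=7)

Answer: |been water  |
|oats walk   |
|salty word  |
|why cheese  |
|orange tree |
|structure   |
|sun valley  |
|in take it  |
|sun         |
|rectangle   |
|ocean       |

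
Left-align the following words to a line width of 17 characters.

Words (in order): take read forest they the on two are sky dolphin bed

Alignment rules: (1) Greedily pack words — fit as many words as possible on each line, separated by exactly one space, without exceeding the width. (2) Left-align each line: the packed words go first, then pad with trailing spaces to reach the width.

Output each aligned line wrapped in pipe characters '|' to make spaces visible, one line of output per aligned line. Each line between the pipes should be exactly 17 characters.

Line 1: ['take', 'read', 'forest'] (min_width=16, slack=1)
Line 2: ['they', 'the', 'on', 'two'] (min_width=15, slack=2)
Line 3: ['are', 'sky', 'dolphin'] (min_width=15, slack=2)
Line 4: ['bed'] (min_width=3, slack=14)

Answer: |take read forest |
|they the on two  |
|are sky dolphin  |
|bed              |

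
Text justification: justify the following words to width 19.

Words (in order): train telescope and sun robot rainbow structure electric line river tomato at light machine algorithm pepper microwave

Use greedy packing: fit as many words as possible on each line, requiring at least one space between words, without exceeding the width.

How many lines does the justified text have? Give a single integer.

Line 1: ['train', 'telescope', 'and'] (min_width=19, slack=0)
Line 2: ['sun', 'robot', 'rainbow'] (min_width=17, slack=2)
Line 3: ['structure', 'electric'] (min_width=18, slack=1)
Line 4: ['line', 'river', 'tomato'] (min_width=17, slack=2)
Line 5: ['at', 'light', 'machine'] (min_width=16, slack=3)
Line 6: ['algorithm', 'pepper'] (min_width=16, slack=3)
Line 7: ['microwave'] (min_width=9, slack=10)
Total lines: 7

Answer: 7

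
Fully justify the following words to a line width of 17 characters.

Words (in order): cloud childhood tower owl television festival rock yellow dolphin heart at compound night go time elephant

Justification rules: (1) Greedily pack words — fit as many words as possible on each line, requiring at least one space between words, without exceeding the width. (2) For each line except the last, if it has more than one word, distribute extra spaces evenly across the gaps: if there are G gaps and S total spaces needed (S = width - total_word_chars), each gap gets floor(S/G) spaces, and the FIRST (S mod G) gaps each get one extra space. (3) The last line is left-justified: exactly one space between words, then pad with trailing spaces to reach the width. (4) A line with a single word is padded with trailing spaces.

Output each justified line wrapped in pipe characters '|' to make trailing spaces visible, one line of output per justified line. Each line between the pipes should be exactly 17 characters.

Line 1: ['cloud', 'childhood'] (min_width=15, slack=2)
Line 2: ['tower', 'owl'] (min_width=9, slack=8)
Line 3: ['television'] (min_width=10, slack=7)
Line 4: ['festival', 'rock'] (min_width=13, slack=4)
Line 5: ['yellow', 'dolphin'] (min_width=14, slack=3)
Line 6: ['heart', 'at', 'compound'] (min_width=17, slack=0)
Line 7: ['night', 'go', 'time'] (min_width=13, slack=4)
Line 8: ['elephant'] (min_width=8, slack=9)

Answer: |cloud   childhood|
|tower         owl|
|television       |
|festival     rock|
|yellow    dolphin|
|heart at compound|
|night   go   time|
|elephant         |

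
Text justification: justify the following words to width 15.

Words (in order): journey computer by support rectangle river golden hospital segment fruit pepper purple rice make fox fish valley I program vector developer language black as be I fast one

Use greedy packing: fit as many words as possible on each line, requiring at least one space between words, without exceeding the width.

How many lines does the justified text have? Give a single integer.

Line 1: ['journey'] (min_width=7, slack=8)
Line 2: ['computer', 'by'] (min_width=11, slack=4)
Line 3: ['support'] (min_width=7, slack=8)
Line 4: ['rectangle', 'river'] (min_width=15, slack=0)
Line 5: ['golden', 'hospital'] (min_width=15, slack=0)
Line 6: ['segment', 'fruit'] (min_width=13, slack=2)
Line 7: ['pepper', 'purple'] (min_width=13, slack=2)
Line 8: ['rice', 'make', 'fox'] (min_width=13, slack=2)
Line 9: ['fish', 'valley', 'I'] (min_width=13, slack=2)
Line 10: ['program', 'vector'] (min_width=14, slack=1)
Line 11: ['developer'] (min_width=9, slack=6)
Line 12: ['language', 'black'] (min_width=14, slack=1)
Line 13: ['as', 'be', 'I', 'fast'] (min_width=12, slack=3)
Line 14: ['one'] (min_width=3, slack=12)
Total lines: 14

Answer: 14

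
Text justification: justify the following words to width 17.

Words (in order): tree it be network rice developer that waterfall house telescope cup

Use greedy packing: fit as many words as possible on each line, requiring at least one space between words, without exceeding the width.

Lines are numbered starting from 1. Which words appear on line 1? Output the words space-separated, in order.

Answer: tree it be

Derivation:
Line 1: ['tree', 'it', 'be'] (min_width=10, slack=7)
Line 2: ['network', 'rice'] (min_width=12, slack=5)
Line 3: ['developer', 'that'] (min_width=14, slack=3)
Line 4: ['waterfall', 'house'] (min_width=15, slack=2)
Line 5: ['telescope', 'cup'] (min_width=13, slack=4)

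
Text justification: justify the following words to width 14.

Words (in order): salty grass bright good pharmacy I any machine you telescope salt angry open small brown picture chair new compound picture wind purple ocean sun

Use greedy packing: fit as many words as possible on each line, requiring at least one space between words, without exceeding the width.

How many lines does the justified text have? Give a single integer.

Line 1: ['salty', 'grass'] (min_width=11, slack=3)
Line 2: ['bright', 'good'] (min_width=11, slack=3)
Line 3: ['pharmacy', 'I', 'any'] (min_width=14, slack=0)
Line 4: ['machine', 'you'] (min_width=11, slack=3)
Line 5: ['telescope', 'salt'] (min_width=14, slack=0)
Line 6: ['angry', 'open'] (min_width=10, slack=4)
Line 7: ['small', 'brown'] (min_width=11, slack=3)
Line 8: ['picture', 'chair'] (min_width=13, slack=1)
Line 9: ['new', 'compound'] (min_width=12, slack=2)
Line 10: ['picture', 'wind'] (min_width=12, slack=2)
Line 11: ['purple', 'ocean'] (min_width=12, slack=2)
Line 12: ['sun'] (min_width=3, slack=11)
Total lines: 12

Answer: 12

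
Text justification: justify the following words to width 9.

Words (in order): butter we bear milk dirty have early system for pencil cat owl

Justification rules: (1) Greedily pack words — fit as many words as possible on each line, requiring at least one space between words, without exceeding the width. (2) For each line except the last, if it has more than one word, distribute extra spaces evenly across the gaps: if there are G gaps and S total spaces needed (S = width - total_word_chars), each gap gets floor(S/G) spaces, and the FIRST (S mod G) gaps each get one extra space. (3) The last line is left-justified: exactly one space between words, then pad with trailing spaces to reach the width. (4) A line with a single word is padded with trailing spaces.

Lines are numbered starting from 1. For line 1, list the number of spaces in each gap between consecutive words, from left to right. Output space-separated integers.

Line 1: ['butter', 'we'] (min_width=9, slack=0)
Line 2: ['bear', 'milk'] (min_width=9, slack=0)
Line 3: ['dirty'] (min_width=5, slack=4)
Line 4: ['have'] (min_width=4, slack=5)
Line 5: ['early'] (min_width=5, slack=4)
Line 6: ['system'] (min_width=6, slack=3)
Line 7: ['for'] (min_width=3, slack=6)
Line 8: ['pencil'] (min_width=6, slack=3)
Line 9: ['cat', 'owl'] (min_width=7, slack=2)

Answer: 1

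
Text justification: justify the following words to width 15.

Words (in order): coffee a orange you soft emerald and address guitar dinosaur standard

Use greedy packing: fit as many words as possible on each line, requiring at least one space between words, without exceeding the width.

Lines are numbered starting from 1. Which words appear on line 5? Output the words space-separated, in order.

Answer: dinosaur

Derivation:
Line 1: ['coffee', 'a', 'orange'] (min_width=15, slack=0)
Line 2: ['you', 'soft'] (min_width=8, slack=7)
Line 3: ['emerald', 'and'] (min_width=11, slack=4)
Line 4: ['address', 'guitar'] (min_width=14, slack=1)
Line 5: ['dinosaur'] (min_width=8, slack=7)
Line 6: ['standard'] (min_width=8, slack=7)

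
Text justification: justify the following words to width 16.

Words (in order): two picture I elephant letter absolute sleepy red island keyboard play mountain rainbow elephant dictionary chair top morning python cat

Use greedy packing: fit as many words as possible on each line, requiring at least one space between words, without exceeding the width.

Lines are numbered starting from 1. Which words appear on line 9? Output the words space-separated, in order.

Line 1: ['two', 'picture', 'I'] (min_width=13, slack=3)
Line 2: ['elephant', 'letter'] (min_width=15, slack=1)
Line 3: ['absolute', 'sleepy'] (min_width=15, slack=1)
Line 4: ['red', 'island'] (min_width=10, slack=6)
Line 5: ['keyboard', 'play'] (min_width=13, slack=3)
Line 6: ['mountain', 'rainbow'] (min_width=16, slack=0)
Line 7: ['elephant'] (min_width=8, slack=8)
Line 8: ['dictionary', 'chair'] (min_width=16, slack=0)
Line 9: ['top', 'morning'] (min_width=11, slack=5)
Line 10: ['python', 'cat'] (min_width=10, slack=6)

Answer: top morning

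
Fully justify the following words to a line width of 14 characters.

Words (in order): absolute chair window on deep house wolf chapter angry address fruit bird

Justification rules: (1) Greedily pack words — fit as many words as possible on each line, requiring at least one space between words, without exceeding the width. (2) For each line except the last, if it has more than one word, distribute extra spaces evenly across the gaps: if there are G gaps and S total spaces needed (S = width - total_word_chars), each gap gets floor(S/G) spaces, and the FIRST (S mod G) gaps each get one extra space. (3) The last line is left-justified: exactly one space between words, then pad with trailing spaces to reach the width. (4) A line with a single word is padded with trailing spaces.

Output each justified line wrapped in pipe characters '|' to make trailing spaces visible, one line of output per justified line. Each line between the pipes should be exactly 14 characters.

Answer: |absolute chair|
|window on deep|
|house     wolf|
|chapter  angry|
|address  fruit|
|bird          |

Derivation:
Line 1: ['absolute', 'chair'] (min_width=14, slack=0)
Line 2: ['window', 'on', 'deep'] (min_width=14, slack=0)
Line 3: ['house', 'wolf'] (min_width=10, slack=4)
Line 4: ['chapter', 'angry'] (min_width=13, slack=1)
Line 5: ['address', 'fruit'] (min_width=13, slack=1)
Line 6: ['bird'] (min_width=4, slack=10)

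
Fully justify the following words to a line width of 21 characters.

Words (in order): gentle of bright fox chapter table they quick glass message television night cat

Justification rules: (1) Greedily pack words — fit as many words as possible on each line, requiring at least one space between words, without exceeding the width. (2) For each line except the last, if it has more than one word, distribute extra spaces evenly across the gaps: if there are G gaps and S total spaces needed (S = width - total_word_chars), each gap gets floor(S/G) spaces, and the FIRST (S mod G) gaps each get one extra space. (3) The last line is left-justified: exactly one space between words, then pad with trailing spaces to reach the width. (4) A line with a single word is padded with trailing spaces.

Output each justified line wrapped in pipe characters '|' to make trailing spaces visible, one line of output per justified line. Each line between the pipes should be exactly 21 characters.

Answer: |gentle  of bright fox|
|chapter   table  they|
|quick  glass  message|
|television night cat |

Derivation:
Line 1: ['gentle', 'of', 'bright', 'fox'] (min_width=20, slack=1)
Line 2: ['chapter', 'table', 'they'] (min_width=18, slack=3)
Line 3: ['quick', 'glass', 'message'] (min_width=19, slack=2)
Line 4: ['television', 'night', 'cat'] (min_width=20, slack=1)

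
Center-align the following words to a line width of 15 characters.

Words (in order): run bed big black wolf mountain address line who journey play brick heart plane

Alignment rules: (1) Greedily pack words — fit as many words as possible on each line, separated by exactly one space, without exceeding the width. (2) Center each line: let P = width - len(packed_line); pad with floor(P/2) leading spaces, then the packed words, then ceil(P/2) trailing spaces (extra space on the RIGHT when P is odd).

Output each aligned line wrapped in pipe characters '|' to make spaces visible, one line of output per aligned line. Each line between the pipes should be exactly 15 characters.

Answer: |  run bed big  |
|  black wolf   |
|   mountain    |
| address line  |
|  who journey  |
|  play brick   |
|  heart plane  |

Derivation:
Line 1: ['run', 'bed', 'big'] (min_width=11, slack=4)
Line 2: ['black', 'wolf'] (min_width=10, slack=5)
Line 3: ['mountain'] (min_width=8, slack=7)
Line 4: ['address', 'line'] (min_width=12, slack=3)
Line 5: ['who', 'journey'] (min_width=11, slack=4)
Line 6: ['play', 'brick'] (min_width=10, slack=5)
Line 7: ['heart', 'plane'] (min_width=11, slack=4)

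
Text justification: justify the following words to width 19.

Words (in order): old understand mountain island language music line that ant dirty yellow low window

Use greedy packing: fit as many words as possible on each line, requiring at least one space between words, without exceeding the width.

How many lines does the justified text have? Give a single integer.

Line 1: ['old', 'understand'] (min_width=14, slack=5)
Line 2: ['mountain', 'island'] (min_width=15, slack=4)
Line 3: ['language', 'music', 'line'] (min_width=19, slack=0)
Line 4: ['that', 'ant', 'dirty'] (min_width=14, slack=5)
Line 5: ['yellow', 'low', 'window'] (min_width=17, slack=2)
Total lines: 5

Answer: 5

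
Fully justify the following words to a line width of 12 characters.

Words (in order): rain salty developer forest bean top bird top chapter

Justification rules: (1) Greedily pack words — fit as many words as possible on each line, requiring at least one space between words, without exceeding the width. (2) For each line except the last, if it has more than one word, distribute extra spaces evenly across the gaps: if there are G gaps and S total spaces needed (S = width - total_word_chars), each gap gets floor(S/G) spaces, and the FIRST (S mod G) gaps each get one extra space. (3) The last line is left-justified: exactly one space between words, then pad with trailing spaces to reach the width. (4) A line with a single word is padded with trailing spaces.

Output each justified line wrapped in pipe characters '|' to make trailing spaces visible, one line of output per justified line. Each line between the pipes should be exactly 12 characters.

Answer: |rain   salty|
|developer   |
|forest  bean|
|top bird top|
|chapter     |

Derivation:
Line 1: ['rain', 'salty'] (min_width=10, slack=2)
Line 2: ['developer'] (min_width=9, slack=3)
Line 3: ['forest', 'bean'] (min_width=11, slack=1)
Line 4: ['top', 'bird', 'top'] (min_width=12, slack=0)
Line 5: ['chapter'] (min_width=7, slack=5)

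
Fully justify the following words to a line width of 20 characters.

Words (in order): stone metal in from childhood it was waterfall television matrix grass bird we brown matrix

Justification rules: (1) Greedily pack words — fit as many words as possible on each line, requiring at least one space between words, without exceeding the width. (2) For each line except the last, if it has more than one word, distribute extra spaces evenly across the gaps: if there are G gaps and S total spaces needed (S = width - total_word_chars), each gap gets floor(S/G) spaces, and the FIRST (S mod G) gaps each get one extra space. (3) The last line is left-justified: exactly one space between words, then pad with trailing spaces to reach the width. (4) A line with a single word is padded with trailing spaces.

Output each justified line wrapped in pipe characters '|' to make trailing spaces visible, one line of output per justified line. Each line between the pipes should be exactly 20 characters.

Line 1: ['stone', 'metal', 'in', 'from'] (min_width=19, slack=1)
Line 2: ['childhood', 'it', 'was'] (min_width=16, slack=4)
Line 3: ['waterfall', 'television'] (min_width=20, slack=0)
Line 4: ['matrix', 'grass', 'bird', 'we'] (min_width=20, slack=0)
Line 5: ['brown', 'matrix'] (min_width=12, slack=8)

Answer: |stone  metal in from|
|childhood   it   was|
|waterfall television|
|matrix grass bird we|
|brown matrix        |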